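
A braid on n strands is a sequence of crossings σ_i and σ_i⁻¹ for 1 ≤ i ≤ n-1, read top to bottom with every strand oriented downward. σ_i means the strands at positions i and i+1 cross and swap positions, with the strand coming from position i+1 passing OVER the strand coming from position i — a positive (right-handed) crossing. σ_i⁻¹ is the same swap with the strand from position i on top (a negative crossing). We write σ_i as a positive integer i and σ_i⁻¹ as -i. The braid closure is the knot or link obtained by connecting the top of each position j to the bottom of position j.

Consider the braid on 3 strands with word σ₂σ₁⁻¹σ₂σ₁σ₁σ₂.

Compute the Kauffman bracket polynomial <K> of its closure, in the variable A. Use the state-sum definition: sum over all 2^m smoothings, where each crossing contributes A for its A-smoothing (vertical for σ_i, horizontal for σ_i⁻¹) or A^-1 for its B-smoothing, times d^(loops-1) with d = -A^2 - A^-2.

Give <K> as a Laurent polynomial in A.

A^8 - A^4 + 2 - A^-4 + A^-8 - A^-12

Derivation:
Braid: s2 s1^-1 s2 s1 s1 s2 on 3 strands, 6 crossings.
Writhe w = (#positive) - (#negative) = 5 - 1 = 4.
Enumerate smoothing states for the bracket polynomial. There are 2^6 = 64 states.
Smooth each crossing (0=||, 1=⌣⌢); contribution A^(Σ sign_k(1-2s_k)) * d^(L-1).
Tabulate the states by total A-exponent and number of loops L (A-exp: L × count):
  A^6: L=2 ×1
  A^4: L=1 ×3, L=3 ×3
  A^2: L=2 ×14, L=4 ×1
  A^0: L=1 ×10, L=3 ×10
  A^-2: L=2 ×13, L=4 ×2
  A^-4: L=3 ×6
  A^-6: L=4 ×1
Each group contributes A^e * Σ count * d^(L-1):
Powers of d = -A^2 - A^-2: d^2 = A^4 + 2 + A^-4; d^3 = -A^6 - 3*A^2 - 3*A^-2 - A^-6.
  A^6 * (d) = -A^8 - A^4
  A^4 * (3 + 3*d^2) = 3*A^8 + 9*A^4 + 3
  A^2 * (14*d + d^3) = -A^8 - 17*A^4 - 17 - A^-4
  A^0 * (10 + 10*d^2) = 10*A^4 + 30 + 10*A^-4
  A^-2 * (13*d + 2*d^3) = -2*A^4 - 19 - 19*A^-4 - 2*A^-8
  A^-4 * (6*d^2) = 6 + 12*A^-4 + 6*A^-8
  A^-6 * (d^3) = -1 - 3*A^-4 - 3*A^-8 - A^-12
Summing the groups: <K> = A^8 - A^4 + 2 - A^-4 + A^-8 - A^-12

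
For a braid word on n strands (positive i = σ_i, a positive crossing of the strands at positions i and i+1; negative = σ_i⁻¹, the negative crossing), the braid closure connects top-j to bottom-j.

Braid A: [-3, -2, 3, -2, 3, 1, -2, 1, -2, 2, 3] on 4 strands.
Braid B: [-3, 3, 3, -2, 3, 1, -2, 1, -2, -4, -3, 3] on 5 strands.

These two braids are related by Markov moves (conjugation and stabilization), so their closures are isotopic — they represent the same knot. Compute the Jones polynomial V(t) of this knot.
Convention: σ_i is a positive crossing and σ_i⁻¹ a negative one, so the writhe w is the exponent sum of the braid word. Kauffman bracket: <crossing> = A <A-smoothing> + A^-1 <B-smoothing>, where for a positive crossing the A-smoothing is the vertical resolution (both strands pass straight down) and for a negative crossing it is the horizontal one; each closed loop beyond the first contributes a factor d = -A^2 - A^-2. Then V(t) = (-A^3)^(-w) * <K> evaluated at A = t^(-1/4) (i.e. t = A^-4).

Markov-equivalent braids have isotopic closures, hence identical knot invariants. Strip the Markov moves from each word to reach a common short braid β, then compute V(t) once on β.
Braid A: s3^-1 s2^-1 s3 s2^-1 s3 s1 s2^-1 s1 s2^-1 s2 s3 on 4 strands reduces by inverse Markov moves (closure unchanged at each step):
  Deconjugate: the word is γ·β·γ⁻¹ with γ = s3^-1 s2^-1 (prefix) and γ⁻¹ = s2 s3 (suffix); strip both.
Reduced to β = s3 s2^-1 s3 s1 s2^-1 s1 s2^-1 on 4 strands, 7 crossings.
Braid B: s3^-1 s3 s3 s2^-1 s3 s1 s2^-1 s1 s2^-1 s4^-1 s3^-1 s3 on 5 strands reduces by inverse Markov moves (closure unchanged at each step):
  Deconjugate: the word is γ·β·γ⁻¹ with γ = s3^-1 s3 (prefix) and γ⁻¹ = s3^-1 s3 (suffix); strip both.
  Destabilize: the word has the form β·s4^-1 where s4^-1 occurs only as the final letter (β ∈ B_4); drop it and the last strand → 4 strands.
Reduced to β = s3 s2^-1 s3 s1 s2^-1 s1 s2^-1 on 4 strands, 7 crossings.
Both give the same β = s3 s2^-1 s3 s1 s2^-1 s1 s2^-1 on 4 strands, so one state sum suffices:
Braid: s3 s2^-1 s3 s1 s2^-1 s1 s2^-1 on 4 strands, 7 crossings.
Writhe w = (#positive) - (#negative) = 4 - 3 = 1.
Enumerate smoothing states for the bracket polynomial. There are 2^7 = 128 states.
For each crossing: s=0 is the vertical smoothing, s=1 horizontal. Crossing k contributes A^(sign_k * (1 - 2*s_k)); loop factor d = -A^2 - A^-2.
Tabulate the states by total A-exponent and number of loops L (A-exp: L × count):
  A^7: L=5 ×1
  A^5: L=4 ×7
  A^3: L=3 ×21
  A^1: L=2 ×32, L=4 ×3
  A^-1: L=1 ×21, L=3 ×14
  A^-3: L=2 ×19, L=4 ×2
  A^-5: L=3 ×7
  A^-7: L=4 ×1
Each group contributes A^e * Σ count * d^(L-1):
Powers of d = -A^2 - A^-2: d^2 = A^4 + 2 + A^-4; d^3 = -A^6 - 3*A^2 - 3*A^-2 - A^-6; d^4 = A^8 + 4*A^4 + 6 + 4*A^-4 + A^-8.
  A^7 * (d^4) = A^15 + 4*A^11 + 6*A^7 + 4*A^3 + A^-1
  A^5 * (7*d^3) = -7*A^11 - 21*A^7 - 21*A^3 - 7*A^-1
  A^3 * (21*d^2) = 21*A^7 + 42*A^3 + 21*A^-1
  A^1 * (32*d + 3*d^3) = -3*A^7 - 41*A^3 - 41*A^-1 - 3*A^-5
  A^-1 * (21 + 14*d^2) = 14*A^3 + 49*A^-1 + 14*A^-5
  A^-3 * (19*d + 2*d^3) = -2*A^3 - 25*A^-1 - 25*A^-5 - 2*A^-9
  A^-5 * (7*d^2) = 7*A^-1 + 14*A^-5 + 7*A^-9
  A^-7 * (d^3) = -A^-1 - 3*A^-5 - 3*A^-9 - A^-13
Summing the groups: <K> = A^15 - 3*A^11 + 3*A^7 - 4*A^3 + 4*A^-1 - 3*A^-5 + 2*A^-9 - A^-13
Normalise by the writhe: (-A^3)^(-w) = (-A^3)^(-1) = -A^-3, so f(A) = -A^-3 * <K> = -A^12 + 3*A^8 - 3*A^4 + 4 - 4*A^-4 + 3*A^-8 - 2*A^-12 + A^-16.
Substitute A = t^(-1/4), i.e. A^e → t^(-e/4): V(t) = t^4 - 2*t^3 + 3*t^2 - 4*t + 4 - 3*t^-1 + 3*t^-2 - t^-3

Answer: t^4 - 2*t^3 + 3*t^2 - 4*t + 4 - 3*t^-1 + 3*t^-2 - t^-3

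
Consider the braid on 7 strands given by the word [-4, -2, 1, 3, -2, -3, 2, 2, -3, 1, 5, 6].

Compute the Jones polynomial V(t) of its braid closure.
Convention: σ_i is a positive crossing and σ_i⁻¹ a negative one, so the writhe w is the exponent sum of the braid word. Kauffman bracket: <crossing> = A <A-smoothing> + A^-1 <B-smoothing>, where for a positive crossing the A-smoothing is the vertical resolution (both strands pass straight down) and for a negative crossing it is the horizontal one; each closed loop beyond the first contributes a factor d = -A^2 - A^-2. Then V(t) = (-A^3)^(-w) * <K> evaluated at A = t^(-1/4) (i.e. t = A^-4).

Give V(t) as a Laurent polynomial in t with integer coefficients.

t^3 - t^2 + t - 1 + t^-1 - t^-2 + t^-3

Derivation:
The presented braid s4^-1 s2^-1 s1 s3 s2^-1 s3^-1 s2 s2 s3^-1 s1 s5 s6 on 7 strands reduces by inverse Markov moves (closure unchanged at each step):
  Destabilize: the word has the form β·s6 where s6 occurs only as the final letter (β ∈ B_6); drop it and the last strand → 6 strands.
  Destabilize: the word has the form β·s5 where s5 occurs only as the final letter (β ∈ B_5); drop it and the last strand → 5 strands.
Reduced to β = s4^-1 s2^-1 s1 s3 s2^-1 s3^-1 s2 s2 s3^-1 s1 on 5 strands, 10 crossings.
Compute on β:
Braid: s4^-1 s2^-1 s1 s3 s2^-1 s3^-1 s2 s2 s3^-1 s1 on 5 strands, 10 crossings.
Writhe w = (#positive) - (#negative) = 5 - 5 = 0.
State-sum expansion of <K>. There are 2^10 = 1024 states.
For each crossing: s=0 is the vertical smoothing, s=1 horizontal. Crossing k contributes A^(sign_k * (1 - 2*s_k)); loop factor d = -A^2 - A^-2.
Tabulate the states by total A-exponent and number of loops L (A-exp: L × count):
  A^10: L=4 ×1
  A^8: L=3 ×9, L=5 ×1
  A^6: L=2 ×27, L=4 ×18
  A^4: L=1 ×28, L=3 ×78, L=5 ×14
  A^2: L=2 ×116, L=4 ×88, L=6 ×6
  A^0: L=1 ×27, L=3 ×178, L=5 ×46, L=7 ×1
  A^-2: L=2 ×78, L=4 ×123, L=6 ×9
  A^-4: L=1 ×6, L=3 ×78, L=5 ×36
  A^-6: L=2 ×11, L=4 ×31, L=6 ×3
  A^-8: L=3 ×6, L=5 ×4
  A^-10: L=4 ×1
Each group contributes A^e * Σ count * d^(L-1):
Powers of d = -A^2 - A^-2: d^2 = A^4 + 2 + A^-4; d^3 = -A^6 - 3*A^2 - 3*A^-2 - A^-6; d^4 = A^8 + 4*A^4 + 6 + 4*A^-4 + A^-8; d^5 = -A^10 - 5*A^6 - 10*A^2 - 10*A^-2 - 5*A^-6 - A^-10; d^6 = A^12 + 6*A^8 + 15*A^4 + 20 + 15*A^-4 + 6*A^-8 + A^-12.
  A^10 * (d^3) = -A^16 - 3*A^12 - 3*A^8 - A^4
  A^8 * (9*d^2 + d^4) = A^16 + 13*A^12 + 24*A^8 + 13*A^4 + 1
  A^6 * (27*d + 18*d^3) = -18*A^12 - 81*A^8 - 81*A^4 - 18
  A^4 * (28 + 78*d^2 + 14*d^4) = 14*A^12 + 134*A^8 + 268*A^4 + 134 + 14*A^-4
  A^2 * (116*d + 88*d^3 + 6*d^5) = -6*A^12 - 118*A^8 - 440*A^4 - 440 - 118*A^-4 - 6*A^-8
  A^0 * (27 + 178*d^2 + 46*d^4 + d^6) = A^12 + 52*A^8 + 377*A^4 + 679 + 377*A^-4 + 52*A^-8 + A^-12
  A^-2 * (78*d + 123*d^3 + 9*d^5) = -9*A^8 - 168*A^4 - 537 - 537*A^-4 - 168*A^-8 - 9*A^-12
  A^-4 * (6 + 78*d^2 + 36*d^4) = 36*A^4 + 222 + 378*A^-4 + 222*A^-8 + 36*A^-12
  A^-6 * (11*d + 31*d^3 + 3*d^5) = -3*A^4 - 46 - 134*A^-4 - 134*A^-8 - 46*A^-12 - 3*A^-16
  A^-8 * (6*d^2 + 4*d^4) = 4 + 22*A^-4 + 36*A^-8 + 22*A^-12 + 4*A^-16
  A^-10 * (d^3) = -A^-4 - 3*A^-8 - 3*A^-12 - A^-16
Summing the groups: <K> = A^12 - A^8 + A^4 - 1 + A^-4 - A^-8 + A^-12
Normalise by the writhe: (-A^3)^(-w) = (-A^3)^(0) = 1, so f(A) = 1 * <K> = A^12 - A^8 + A^4 - 1 + A^-4 - A^-8 + A^-12.
Substitute A = t^(-1/4), i.e. A^e → t^(-e/4): V(t) = t^3 - t^2 + t - 1 + t^-1 - t^-2 + t^-3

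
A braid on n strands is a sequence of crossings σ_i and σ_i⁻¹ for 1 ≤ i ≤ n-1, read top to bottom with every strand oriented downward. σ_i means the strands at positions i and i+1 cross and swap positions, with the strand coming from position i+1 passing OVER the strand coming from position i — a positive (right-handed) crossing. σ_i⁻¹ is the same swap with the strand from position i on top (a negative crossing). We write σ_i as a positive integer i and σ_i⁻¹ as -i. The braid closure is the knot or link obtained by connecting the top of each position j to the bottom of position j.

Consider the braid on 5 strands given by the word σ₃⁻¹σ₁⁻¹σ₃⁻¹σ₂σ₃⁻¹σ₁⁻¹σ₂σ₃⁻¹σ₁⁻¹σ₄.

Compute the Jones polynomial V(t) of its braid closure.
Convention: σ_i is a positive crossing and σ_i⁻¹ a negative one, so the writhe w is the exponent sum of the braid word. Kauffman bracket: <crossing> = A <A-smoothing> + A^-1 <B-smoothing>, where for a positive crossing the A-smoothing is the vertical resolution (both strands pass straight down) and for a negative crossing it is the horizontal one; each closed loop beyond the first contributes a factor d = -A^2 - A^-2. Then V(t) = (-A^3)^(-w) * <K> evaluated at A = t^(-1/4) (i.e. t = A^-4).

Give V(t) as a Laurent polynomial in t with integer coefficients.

1 - 2*t^-1 + 4*t^-2 - 5*t^-3 + 7*t^-4 - 7*t^-5 + 6*t^-6 - 5*t^-7 + 3*t^-8 - t^-9

Derivation:
The presented braid s3^-1 s1^-1 s3^-1 s2 s3^-1 s1^-1 s2 s3^-1 s1^-1 s4 on 5 strands reduces by inverse Markov moves (closure unchanged at each step):
  Destabilize: the word has the form β·s4 where s4 occurs only as the final letter (β ∈ B_4); drop it and the last strand → 4 strands.
Reduced to β = s3^-1 s1^-1 s3^-1 s2 s3^-1 s1^-1 s2 s3^-1 s1^-1 on 4 strands, 9 crossings.
Compute on β:
Braid: s3^-1 s1^-1 s3^-1 s2 s3^-1 s1^-1 s2 s3^-1 s1^-1 on 4 strands, 9 crossings.
Writhe w = (#positive) - (#negative) = 2 - 7 = -5.
State-sum expansion of <K>. There are 2^9 = 512 states.
Smooth each crossing (0=||, 1=⌣⌢); contribution A^(Σ sign_k(1-2s_k)) * d^(L-1).
Tabulate the states by total A-exponent and number of loops L (A-exp: L × count):
  A^9: L=7 ×1
  A^7: L=6 ×9
  A^5: L=5 ×36
  A^3: L=4 ×83, L=6 ×1
  A^1: L=3 ×118, L=5 ×8
  A^-1: L=2 ×100, L=4 ×26
  A^-3: L=1 ×41, L=3 ×42, L=5 ×1
  A^-5: L=2 ×31, L=4 ×5
  A^-7: L=3 ×9
  A^-9: L=4 ×1
Each group contributes A^e * Σ count * d^(L-1):
Powers of d = -A^2 - A^-2: d^2 = A^4 + 2 + A^-4; d^3 = -A^6 - 3*A^2 - 3*A^-2 - A^-6; d^4 = A^8 + 4*A^4 + 6 + 4*A^-4 + A^-8; d^5 = -A^10 - 5*A^6 - 10*A^2 - 10*A^-2 - 5*A^-6 - A^-10; d^6 = A^12 + 6*A^8 + 15*A^4 + 20 + 15*A^-4 + 6*A^-8 + A^-12.
  A^9 * (d^6) = A^21 + 6*A^17 + 15*A^13 + 20*A^9 + 15*A^5 + 6*A + A^-3
  A^7 * (9*d^5) = -9*A^17 - 45*A^13 - 90*A^9 - 90*A^5 - 45*A - 9*A^-3
  A^5 * (36*d^4) = 36*A^13 + 144*A^9 + 216*A^5 + 144*A + 36*A^-3
  A^3 * (83*d^3 + d^5) = -A^13 - 88*A^9 - 259*A^5 - 259*A - 88*A^-3 - A^-7
  A^1 * (118*d^2 + 8*d^4) = 8*A^9 + 150*A^5 + 284*A + 150*A^-3 + 8*A^-7
  A^-1 * (100*d + 26*d^3) = -26*A^5 - 178*A - 178*A^-3 - 26*A^-7
  A^-3 * (41 + 42*d^2 + d^4) = A^5 + 46*A + 131*A^-3 + 46*A^-7 + A^-11
  A^-5 * (31*d + 5*d^3) = -5*A - 46*A^-3 - 46*A^-7 - 5*A^-11
  A^-7 * (9*d^2) = 9*A^-3 + 18*A^-7 + 9*A^-11
  A^-9 * (d^3) = -A^-3 - 3*A^-7 - 3*A^-11 - A^-15
Summing the groups: <K> = A^21 - 3*A^17 + 5*A^13 - 6*A^9 + 7*A^5 - 7*A + 5*A^-3 - 4*A^-7 + 2*A^-11 - A^-15
Normalise by the writhe: (-A^3)^(-w) = (-A^3)^(5) = -A^15, so f(A) = -A^15 * <K> = -A^36 + 3*A^32 - 5*A^28 + 6*A^24 - 7*A^20 + 7*A^16 - 5*A^12 + 4*A^8 - 2*A^4 + 1.
Substitute A = t^(-1/4), i.e. A^e → t^(-e/4): V(t) = 1 - 2*t^-1 + 4*t^-2 - 5*t^-3 + 7*t^-4 - 7*t^-5 + 6*t^-6 - 5*t^-7 + 3*t^-8 - t^-9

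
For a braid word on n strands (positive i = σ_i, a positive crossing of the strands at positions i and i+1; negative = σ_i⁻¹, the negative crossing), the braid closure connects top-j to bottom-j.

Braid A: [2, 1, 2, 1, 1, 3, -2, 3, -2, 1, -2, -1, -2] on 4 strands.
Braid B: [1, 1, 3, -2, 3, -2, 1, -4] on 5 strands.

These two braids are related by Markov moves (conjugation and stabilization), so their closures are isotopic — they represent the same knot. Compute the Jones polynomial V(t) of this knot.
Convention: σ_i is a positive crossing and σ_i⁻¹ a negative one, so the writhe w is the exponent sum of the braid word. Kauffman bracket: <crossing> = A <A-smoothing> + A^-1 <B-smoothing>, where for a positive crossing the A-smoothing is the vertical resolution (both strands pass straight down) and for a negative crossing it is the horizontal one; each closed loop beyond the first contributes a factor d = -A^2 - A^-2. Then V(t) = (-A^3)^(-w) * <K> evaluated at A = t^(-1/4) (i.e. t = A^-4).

Markov-equivalent braids have isotopic closures, hence identical knot invariants. Strip the Markov moves from each word to reach a common short braid β, then compute V(t) once on β.
Braid A: s2 s1 s2 s1 s1 s3 s2^-1 s3 s2^-1 s1 s2^-1 s1^-1 s2^-1 on 4 strands reduces by inverse Markov moves (closure unchanged at each step):
  Deconjugate: the word is γ·β·γ⁻¹ with γ = s2 s1 (prefix) and γ⁻¹ = s1^-1 s2^-1 (suffix); strip both.
  Deconjugate: the word is γ·β·γ⁻¹ with γ = s2 (prefix) and γ⁻¹ = s2^-1 (suffix); strip both.
Reduced to β = s1 s1 s3 s2^-1 s3 s2^-1 s1 on 4 strands, 7 crossings.
Braid B: s1 s1 s3 s2^-1 s3 s2^-1 s1 s4^-1 on 5 strands reduces by inverse Markov moves (closure unchanged at each step):
  Destabilize: the word has the form β·s4^-1 where s4^-1 occurs only as the final letter (β ∈ B_4); drop it and the last strand → 4 strands.
Reduced to β = s1 s1 s3 s2^-1 s3 s2^-1 s1 on 4 strands, 7 crossings.
Both give the same β = s1 s1 s3 s2^-1 s3 s2^-1 s1 on 4 strands, so one state sum suffices:
Braid: s1 s1 s3 s2^-1 s3 s2^-1 s1 on 4 strands, 7 crossings.
Writhe w = (#positive) - (#negative) = 5 - 2 = 3.
Computing the Kauffman bracket via state sum. There are 2^7 = 128 states.
Smooth each crossing (0=||, 1=⌣⌢); contribution A^(Σ sign_k(1-2s_k)) * d^(L-1).
Tabulate the states by total A-exponent and number of loops L (A-exp: L × count):
  A^7: L=4 ×1
  A^5: L=3 ×7
  A^3: L=2 ×17, L=4 ×4
  A^1: L=1 ×15, L=3 ×19, L=5 ×1
  A^-1: L=2 ×27, L=4 ×8
  A^-3: L=3 ×20, L=5 ×1
  A^-5: L=4 ×7
  A^-7: L=5 ×1
Each group contributes A^e * Σ count * d^(L-1):
Powers of d = -A^2 - A^-2: d^2 = A^4 + 2 + A^-4; d^3 = -A^6 - 3*A^2 - 3*A^-2 - A^-6; d^4 = A^8 + 4*A^4 + 6 + 4*A^-4 + A^-8.
  A^7 * (d^3) = -A^13 - 3*A^9 - 3*A^5 - A
  A^5 * (7*d^2) = 7*A^9 + 14*A^5 + 7*A
  A^3 * (17*d + 4*d^3) = -4*A^9 - 29*A^5 - 29*A - 4*A^-3
  A^1 * (15 + 19*d^2 + d^4) = A^9 + 23*A^5 + 59*A + 23*A^-3 + A^-7
  A^-1 * (27*d + 8*d^3) = -8*A^5 - 51*A - 51*A^-3 - 8*A^-7
  A^-3 * (20*d^2 + d^4) = A^5 + 24*A + 46*A^-3 + 24*A^-7 + A^-11
  A^-5 * (7*d^3) = -7*A - 21*A^-3 - 21*A^-7 - 7*A^-11
  A^-7 * (d^4) = A + 4*A^-3 + 6*A^-7 + 4*A^-11 + A^-15
Summing the groups: <K> = -A^13 + A^9 - 2*A^5 + 3*A - 3*A^-3 + 2*A^-7 - 2*A^-11 + A^-15
Normalise by the writhe: (-A^3)^(-w) = (-A^3)^(-3) = -A^-9, so f(A) = -A^-9 * <K> = A^4 - 1 + 2*A^-4 - 3*A^-8 + 3*A^-12 - 2*A^-16 + 2*A^-20 - A^-24.
Substitute A = t^(-1/4), i.e. A^e → t^(-e/4): V(t) = -t^6 + 2*t^5 - 2*t^4 + 3*t^3 - 3*t^2 + 2*t - 1 + t^-1

Answer: -t^6 + 2*t^5 - 2*t^4 + 3*t^3 - 3*t^2 + 2*t - 1 + t^-1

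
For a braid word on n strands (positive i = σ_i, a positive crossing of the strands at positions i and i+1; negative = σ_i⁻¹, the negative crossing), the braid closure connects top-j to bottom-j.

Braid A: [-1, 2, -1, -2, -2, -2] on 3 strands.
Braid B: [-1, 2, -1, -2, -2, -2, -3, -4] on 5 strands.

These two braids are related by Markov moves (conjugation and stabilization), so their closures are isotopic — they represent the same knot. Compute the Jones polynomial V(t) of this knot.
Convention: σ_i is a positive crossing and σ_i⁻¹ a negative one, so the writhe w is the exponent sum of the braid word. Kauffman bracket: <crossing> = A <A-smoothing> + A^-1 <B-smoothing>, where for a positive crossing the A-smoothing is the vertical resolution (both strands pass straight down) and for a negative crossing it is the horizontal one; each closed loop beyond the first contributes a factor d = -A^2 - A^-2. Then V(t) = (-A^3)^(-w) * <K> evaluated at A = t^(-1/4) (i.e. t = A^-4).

Markov-equivalent braids have isotopic closures, hence identical knot invariants. Strip the Markov moves from each word to reach a common short braid β, then compute V(t) once on β.
Braid A: s1^-1 s2 s1^-1 s2^-1 s2^-1 s2^-1 on 3 strands has no conjugating prefix/suffix or stabilization to strip; take β = s1^-1 s2 s1^-1 s2^-1 s2^-1 s2^-1.
Braid B: s1^-1 s2 s1^-1 s2^-1 s2^-1 s2^-1 s3^-1 s4^-1 on 5 strands reduces by inverse Markov moves (closure unchanged at each step):
  Destabilize: the word has the form β·s4^-1 where s4^-1 occurs only as the final letter (β ∈ B_4); drop it and the last strand → 4 strands.
  Destabilize: the word has the form β·s3^-1 where s3^-1 occurs only as the final letter (β ∈ B_3); drop it and the last strand → 3 strands.
Reduced to β = s1^-1 s2 s1^-1 s2^-1 s2^-1 s2^-1 on 3 strands, 6 crossings.
Both give the same β = s1^-1 s2 s1^-1 s2^-1 s2^-1 s2^-1 on 3 strands, so one state sum suffices:
Braid: s1^-1 s2 s1^-1 s2^-1 s2^-1 s2^-1 on 3 strands, 6 crossings.
Writhe w = (#positive) - (#negative) = 1 - 5 = -4.
Enumerate smoothing states for the bracket polynomial. There are 2^6 = 64 states.
Each crossing splits two ways (0=vertical, 1=horizontal). The state's weight is A^(#A-smoothings - #B-smoothings) * d^(loops - 1).
Tabulate the states by total A-exponent and number of loops L (A-exp: L × count):
  A^6: L=4 ×1
  A^4: L=3 ×6
  A^2: L=2 ×12, L=4 ×3
  A^0: L=1 ×9, L=3 ×10, L=5 ×1
  A^-2: L=2 ×12, L=4 ×3
  A^-4: L=1 ×2, L=3 ×4
  A^-6: L=2 ×1
Each group contributes A^e * Σ count * d^(L-1):
Powers of d = -A^2 - A^-2: d^2 = A^4 + 2 + A^-4; d^3 = -A^6 - 3*A^2 - 3*A^-2 - A^-6; d^4 = A^8 + 4*A^4 + 6 + 4*A^-4 + A^-8.
  A^6 * (d^3) = -A^12 - 3*A^8 - 3*A^4 - 1
  A^4 * (6*d^2) = 6*A^8 + 12*A^4 + 6
  A^2 * (12*d + 3*d^3) = -3*A^8 - 21*A^4 - 21 - 3*A^-4
  A^0 * (9 + 10*d^2 + d^4) = A^8 + 14*A^4 + 35 + 14*A^-4 + A^-8
  A^-2 * (12*d + 3*d^3) = -3*A^4 - 21 - 21*A^-4 - 3*A^-8
  A^-4 * (2 + 4*d^2) = 4 + 10*A^-4 + 4*A^-8
  A^-6 * (d) = -A^-4 - A^-8
Summing the groups: <K> = -A^12 + A^8 - A^4 + 2 - A^-4 + A^-8
Normalise by the writhe: (-A^3)^(-w) = (-A^3)^(4) = A^12, so f(A) = A^12 * <K> = -A^24 + A^20 - A^16 + 2*A^12 - A^8 + A^4.
Substitute A = t^(-1/4), i.e. A^e → t^(-e/4): V(t) = t^-1 - t^-2 + 2*t^-3 - t^-4 + t^-5 - t^-6

Answer: t^-1 - t^-2 + 2*t^-3 - t^-4 + t^-5 - t^-6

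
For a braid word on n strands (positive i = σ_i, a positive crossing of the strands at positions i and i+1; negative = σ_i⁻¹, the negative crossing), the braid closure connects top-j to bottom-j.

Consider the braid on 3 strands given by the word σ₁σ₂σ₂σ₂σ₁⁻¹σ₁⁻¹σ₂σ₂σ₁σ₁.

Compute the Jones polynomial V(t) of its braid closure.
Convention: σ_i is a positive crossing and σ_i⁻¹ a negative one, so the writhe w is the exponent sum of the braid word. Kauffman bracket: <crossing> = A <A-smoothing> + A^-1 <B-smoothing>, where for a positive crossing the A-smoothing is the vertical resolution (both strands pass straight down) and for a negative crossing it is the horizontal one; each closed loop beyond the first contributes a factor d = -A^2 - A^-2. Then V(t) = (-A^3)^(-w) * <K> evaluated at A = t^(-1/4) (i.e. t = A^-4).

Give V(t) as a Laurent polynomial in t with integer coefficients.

Braid: s1 s2 s2 s2 s1^-1 s1^-1 s2 s2 s1 s1 on 3 strands, 10 crossings.
Writhe w = (#positive) - (#negative) = 8 - 2 = 6.
Computing the Kauffman bracket via state sum. There are 2^10 = 1024 states.
Smooth each crossing (0=||, 1=⌣⌢); contribution A^(Σ sign_k(1-2s_k)) * d^(L-1).
Tabulate the states by total A-exponent and number of loops L (A-exp: L × count):
  A^10: L=3 ×1
  A^8: L=2 ×7, L=4 ×3
  A^6: L=1 ×10, L=3 ×32, L=5 ×3
  A^4: L=2 ×76, L=4 ×43, L=6 ×1
  A^2: L=1 ×51, L=3 ×132, L=5 ×27
  A^0: L=2 ×135, L=4 ×109, L=6 ×8
  A^-2: L=3 ×161, L=5 ×48, L=7 ×1
  A^-4: L=4 ×109, L=6 ×11
  A^-6: L=5 ×44, L=7 ×1
  A^-8: L=6 ×10
  A^-10: L=7 ×1
Each group contributes A^e * Σ count * d^(L-1):
Powers of d = -A^2 - A^-2: d^2 = A^4 + 2 + A^-4; d^3 = -A^6 - 3*A^2 - 3*A^-2 - A^-6; d^4 = A^8 + 4*A^4 + 6 + 4*A^-4 + A^-8; d^5 = -A^10 - 5*A^6 - 10*A^2 - 10*A^-2 - 5*A^-6 - A^-10; d^6 = A^12 + 6*A^8 + 15*A^4 + 20 + 15*A^-4 + 6*A^-8 + A^-12.
  A^10 * (d^2) = A^14 + 2*A^10 + A^6
  A^8 * (7*d + 3*d^3) = -3*A^14 - 16*A^10 - 16*A^6 - 3*A^2
  A^6 * (10 + 32*d^2 + 3*d^4) = 3*A^14 + 44*A^10 + 92*A^6 + 44*A^2 + 3*A^-2
  A^4 * (76*d + 43*d^3 + d^5) = -A^14 - 48*A^10 - 215*A^6 - 215*A^2 - 48*A^-2 - A^-6
  A^2 * (51 + 132*d^2 + 27*d^4) = 27*A^10 + 240*A^6 + 477*A^2 + 240*A^-2 + 27*A^-6
  A^0 * (135*d + 109*d^3 + 8*d^5) = -8*A^10 - 149*A^6 - 542*A^2 - 542*A^-2 - 149*A^-6 - 8*A^-10
  A^-2 * (161*d^2 + 48*d^4 + d^6) = A^10 + 54*A^6 + 368*A^2 + 630*A^-2 + 368*A^-6 + 54*A^-10 + A^-14
  A^-4 * (109*d^3 + 11*d^5) = -11*A^6 - 164*A^2 - 437*A^-2 - 437*A^-6 - 164*A^-10 - 11*A^-14
  A^-6 * (44*d^4 + d^6) = A^6 + 50*A^2 + 191*A^-2 + 284*A^-6 + 191*A^-10 + 50*A^-14 + A^-18
  A^-8 * (10*d^5) = -10*A^2 - 50*A^-2 - 100*A^-6 - 100*A^-10 - 50*A^-14 - 10*A^-18
  A^-10 * (d^6) = A^2 + 6*A^-2 + 15*A^-6 + 20*A^-10 + 15*A^-14 + 6*A^-18 + A^-22
Summing the groups: <K> = 2*A^10 - 3*A^6 + 6*A^2 - 7*A^-2 + 7*A^-6 - 7*A^-10 + 5*A^-14 - 3*A^-18 + A^-22
Normalise by the writhe: (-A^3)^(-w) = (-A^3)^(-6) = A^-18, so f(A) = A^-18 * <K> = 2*A^-8 - 3*A^-12 + 6*A^-16 - 7*A^-20 + 7*A^-24 - 7*A^-28 + 5*A^-32 - 3*A^-36 + A^-40.
Substitute A = t^(-1/4), i.e. A^e → t^(-e/4): V(t) = t^10 - 3*t^9 + 5*t^8 - 7*t^7 + 7*t^6 - 7*t^5 + 6*t^4 - 3*t^3 + 2*t^2

Answer: t^10 - 3*t^9 + 5*t^8 - 7*t^7 + 7*t^6 - 7*t^5 + 6*t^4 - 3*t^3 + 2*t^2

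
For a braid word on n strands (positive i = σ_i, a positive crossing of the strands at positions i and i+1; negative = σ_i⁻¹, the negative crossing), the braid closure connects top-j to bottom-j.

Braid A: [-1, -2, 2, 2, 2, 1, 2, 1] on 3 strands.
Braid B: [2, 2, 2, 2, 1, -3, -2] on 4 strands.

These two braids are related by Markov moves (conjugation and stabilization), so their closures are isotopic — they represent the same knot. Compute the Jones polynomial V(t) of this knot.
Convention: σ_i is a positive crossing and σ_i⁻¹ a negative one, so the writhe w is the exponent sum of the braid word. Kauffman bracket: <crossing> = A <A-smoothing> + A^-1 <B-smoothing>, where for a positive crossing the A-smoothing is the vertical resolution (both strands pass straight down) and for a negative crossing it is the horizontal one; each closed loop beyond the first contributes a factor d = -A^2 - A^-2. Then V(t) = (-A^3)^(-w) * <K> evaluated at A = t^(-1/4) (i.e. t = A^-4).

Markov-equivalent braids have isotopic closures, hence identical knot invariants. Strip the Markov moves from each word to reach a common short braid β, then compute V(t) once on β.
Braid A: s1^-1 s2^-1 s2 s2 s2 s1 s2 s1 on 3 strands reduces by inverse Markov moves (closure unchanged at each step):
  Deconjugate: the word is γ·β·γ⁻¹ with γ = s1^-1 (prefix) and γ⁻¹ = s1 (suffix); strip both.
  Deconjugate: the word is γ·β·γ⁻¹ with γ = s2^-1 (prefix) and γ⁻¹ = s2 (suffix); strip both.
Reduced to β = s2 s2 s2 s1 on 3 strands, 4 crossings.
Braid B: s2 s2 s2 s2 s1 s3^-1 s2^-1 on 4 strands reduces by inverse Markov moves (closure unchanged at each step):
  Deconjugate: the word is γ·β·γ⁻¹ with γ = s2 (prefix) and γ⁻¹ = s2^-1 (suffix); strip both.
  Destabilize: the word has the form β·s3^-1 where s3^-1 occurs only as the final letter (β ∈ B_3); drop it and the last strand → 3 strands.
Reduced to β = s2 s2 s2 s1 on 3 strands, 4 crossings.
Both give the same β = s2 s2 s2 s1 on 3 strands, so one state sum suffices:
Braid: s2 s2 s2 s1 on 3 strands, 4 crossings.
Writhe w = (#positive) - (#negative) = 4 - 0 = 4.
Enumerate smoothing states for the bracket polynomial. There are 2^4 = 16 states.
Each crossing splits two ways (0=vertical, 1=horizontal). The state's weight is A^(#A-smoothings - #B-smoothings) * d^(loops - 1).
  state 0000: A-exp=+4, loops=3, term = A^4 * d^2
  state 0001: A-exp=+2, loops=2, term = A^2 * d^1
  state 0010: A-exp=+2, loops=2, term = A^2 * d^1
  state 0011: A-exp=+0, loops=1, term = A^0 * d^0
  state 0100: A-exp=+2, loops=2, term = A^2 * d^1
  state 0101: A-exp=+0, loops=1, term = A^0 * d^0
  state 0110: A-exp=+0, loops=3, term = A^0 * d^2
  state 0111: A-exp=-2, loops=2, term = A^-2 * d^1
  state 1000: A-exp=+2, loops=2, term = A^2 * d^1
  state 1001: A-exp=+0, loops=1, term = A^0 * d^0
  state 1010: A-exp=+0, loops=3, term = A^0 * d^2
  state 1011: A-exp=-2, loops=2, term = A^-2 * d^1
  state 1100: A-exp=+0, loops=3, term = A^0 * d^2
  state 1101: A-exp=-2, loops=2, term = A^-2 * d^1
  state 1110: A-exp=-2, loops=4, term = A^-2 * d^3
  state 1111: A-exp=-4, loops=3, term = A^-4 * d^2
Collect the terms by A-exponent (count of states per loop number):
Powers of d = -A^2 - A^-2: d^2 = A^4 + 2 + A^-4; d^3 = -A^6 - 3*A^2 - 3*A^-2 - A^-6.
  A^4 * (d^2) = A^8 + 2*A^4 + 1
  A^2 * (4*d) = -4*A^4 - 4
  A^0 * (3 + 3*d^2) = 3*A^4 + 9 + 3*A^-4
  A^-2 * (3*d + d^3) = -A^4 - 6 - 6*A^-4 - A^-8
  A^-4 * (d^2) = 1 + 2*A^-4 + A^-8
Summing the groups: <K> = A^8 + 1 - A^-4
Normalise by the writhe: (-A^3)^(-w) = (-A^3)^(-4) = A^-12, so f(A) = A^-12 * <K> = A^-4 + A^-12 - A^-16.
Substitute A = t^(-1/4), i.e. A^e → t^(-e/4): V(t) = -t^4 + t^3 + t

Answer: -t^4 + t^3 + t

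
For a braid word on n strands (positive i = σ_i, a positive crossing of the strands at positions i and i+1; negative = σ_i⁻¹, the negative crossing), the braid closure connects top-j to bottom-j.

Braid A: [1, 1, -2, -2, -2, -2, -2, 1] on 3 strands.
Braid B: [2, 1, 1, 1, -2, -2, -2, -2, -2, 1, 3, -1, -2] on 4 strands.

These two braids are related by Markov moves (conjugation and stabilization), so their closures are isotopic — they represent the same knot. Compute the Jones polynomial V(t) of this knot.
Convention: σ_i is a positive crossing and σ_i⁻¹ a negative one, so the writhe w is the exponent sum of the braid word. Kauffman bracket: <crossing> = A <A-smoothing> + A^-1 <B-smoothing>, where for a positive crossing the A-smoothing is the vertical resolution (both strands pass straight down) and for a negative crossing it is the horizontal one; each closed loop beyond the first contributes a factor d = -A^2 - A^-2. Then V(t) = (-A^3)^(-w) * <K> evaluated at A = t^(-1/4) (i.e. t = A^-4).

-t^2 + t - 1 + 3*t^-1 - 2*t^-2 + 3*t^-3 - 2*t^-4 + t^-5 - t^-6

Derivation:
Markov-equivalent braids have isotopic closures, hence identical knot invariants. Strip the Markov moves from each word to reach a common short braid β, then compute V(t) once on β.
Braid A: s1 s1 s2^-1 s2^-1 s2^-1 s2^-1 s2^-1 s1 on 3 strands has no conjugating prefix/suffix or stabilization to strip; take β = s1 s1 s2^-1 s2^-1 s2^-1 s2^-1 s2^-1 s1.
Braid B: s2 s1 s1 s1 s2^-1 s2^-1 s2^-1 s2^-1 s2^-1 s1 s3 s1^-1 s2^-1 on 4 strands reduces by inverse Markov moves (closure unchanged at each step):
  Deconjugate: the word is γ·β·γ⁻¹ with γ = s2 s1 (prefix) and γ⁻¹ = s1^-1 s2^-1 (suffix); strip both.
  Destabilize: the word has the form β·s3 where s3 occurs only as the final letter (β ∈ B_3); drop it and the last strand → 3 strands.
Reduced to β = s1 s1 s2^-1 s2^-1 s2^-1 s2^-1 s2^-1 s1 on 3 strands, 8 crossings.
Both give the same β = s1 s1 s2^-1 s2^-1 s2^-1 s2^-1 s2^-1 s1 on 3 strands, so one state sum suffices:
Braid: s1 s1 s2^-1 s2^-1 s2^-1 s2^-1 s2^-1 s1 on 3 strands, 8 crossings.
Writhe w = (#positive) - (#negative) = 3 - 5 = -2.
Enumerate smoothing states for the bracket polynomial. There are 2^8 = 256 states.
For each crossing: s=0 is the vertical smoothing, s=1 horizontal. Crossing k contributes A^(sign_k * (1 - 2*s_k)); loop factor d = -A^2 - A^-2.
Tabulate the states by total A-exponent and number of loops L (A-exp: L × count):
  A^8: L=6 ×1
  A^6: L=5 ×8
  A^4: L=4 ×25, L=6 ×3
  A^2: L=3 ×40, L=5 ×15, L=7 ×1
  A^0: L=2 ×35, L=4 ×30, L=6 ×5
  A^-2: L=1 ×15, L=3 ×31, L=5 ×10
  A^-4: L=2 ×18, L=4 ×10
  A^-6: L=3 ×8
  A^-8: L=4 ×1
Each group contributes A^e * Σ count * d^(L-1):
Powers of d = -A^2 - A^-2: d^2 = A^4 + 2 + A^-4; d^3 = -A^6 - 3*A^2 - 3*A^-2 - A^-6; d^4 = A^8 + 4*A^4 + 6 + 4*A^-4 + A^-8; d^5 = -A^10 - 5*A^6 - 10*A^2 - 10*A^-2 - 5*A^-6 - A^-10; d^6 = A^12 + 6*A^8 + 15*A^4 + 20 + 15*A^-4 + 6*A^-8 + A^-12.
  A^8 * (d^5) = -A^18 - 5*A^14 - 10*A^10 - 10*A^6 - 5*A^2 - A^-2
  A^6 * (8*d^4) = 8*A^14 + 32*A^10 + 48*A^6 + 32*A^2 + 8*A^-2
  A^4 * (25*d^3 + 3*d^5) = -3*A^14 - 40*A^10 - 105*A^6 - 105*A^2 - 40*A^-2 - 3*A^-6
  A^2 * (40*d^2 + 15*d^4 + d^6) = A^14 + 21*A^10 + 115*A^6 + 190*A^2 + 115*A^-2 + 21*A^-6 + A^-10
  A^0 * (35*d + 30*d^3 + 5*d^5) = -5*A^10 - 55*A^6 - 175*A^2 - 175*A^-2 - 55*A^-6 - 5*A^-10
  A^-2 * (15 + 31*d^2 + 10*d^4) = 10*A^6 + 71*A^2 + 137*A^-2 + 71*A^-6 + 10*A^-10
  A^-4 * (18*d + 10*d^3) = -10*A^2 - 48*A^-2 - 48*A^-6 - 10*A^-10
  A^-6 * (8*d^2) = 8*A^-2 + 16*A^-6 + 8*A^-10
  A^-8 * (d^3) = -A^-2 - 3*A^-6 - 3*A^-10 - A^-14
Summing the groups: <K> = -A^18 + A^14 - 2*A^10 + 3*A^6 - 2*A^2 + 3*A^-2 - A^-6 + A^-10 - A^-14
Normalise by the writhe: (-A^3)^(-w) = (-A^3)^(2) = A^6, so f(A) = A^6 * <K> = -A^24 + A^20 - 2*A^16 + 3*A^12 - 2*A^8 + 3*A^4 - 1 + A^-4 - A^-8.
Substitute A = t^(-1/4), i.e. A^e → t^(-e/4): V(t) = -t^2 + t - 1 + 3*t^-1 - 2*t^-2 + 3*t^-3 - 2*t^-4 + t^-5 - t^-6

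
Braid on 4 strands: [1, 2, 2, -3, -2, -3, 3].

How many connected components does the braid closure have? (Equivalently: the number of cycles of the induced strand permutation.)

1

Derivation:
Track the strand permutation on 4 strands, starting from identity.
  step 1: s1 swaps positions 1,2 -> [2 1 3 4]
  step 2: s2 swaps positions 2,3 -> [2 3 1 4]
  step 3: s2 swaps positions 2,3 -> [2 1 3 4]
  step 4: s3^-1 swaps positions 3,4 -> [2 1 4 3]
  step 5: s2^-1 swaps positions 2,3 -> [2 4 1 3]
  step 6: s3^-1 swaps positions 3,4 -> [2 4 3 1]
  step 7: s3 swaps positions 3,4 -> [2 4 1 3]
Final permutation (position -> original strand): [2 4 1 3]
Closure components = cycle count of this permutation = 1.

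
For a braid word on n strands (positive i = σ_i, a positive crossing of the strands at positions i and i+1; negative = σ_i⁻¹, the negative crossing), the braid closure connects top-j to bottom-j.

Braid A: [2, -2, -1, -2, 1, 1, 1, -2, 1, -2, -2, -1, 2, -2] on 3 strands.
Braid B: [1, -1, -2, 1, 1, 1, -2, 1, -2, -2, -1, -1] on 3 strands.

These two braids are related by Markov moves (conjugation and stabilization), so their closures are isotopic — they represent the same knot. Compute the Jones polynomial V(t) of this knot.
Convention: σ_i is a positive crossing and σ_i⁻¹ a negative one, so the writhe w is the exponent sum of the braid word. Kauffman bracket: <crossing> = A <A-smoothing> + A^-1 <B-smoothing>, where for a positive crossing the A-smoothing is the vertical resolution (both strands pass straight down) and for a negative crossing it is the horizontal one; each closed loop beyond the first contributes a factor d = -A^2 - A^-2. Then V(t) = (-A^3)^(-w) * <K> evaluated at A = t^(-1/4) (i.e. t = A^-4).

Markov-equivalent braids have isotopic closures, hence identical knot invariants. Strip the Markov moves from each word to reach a common short braid β, then compute V(t) once on β.
Braid A: s2 s2^-1 s1^-1 s2^-1 s1 s1 s1 s2^-1 s1 s2^-1 s2^-1 s1^-1 s2 s2^-1 on 3 strands reduces by inverse Markov moves (closure unchanged at each step):
  Deconjugate: the word is γ·β·γ⁻¹ with γ = s2 s2^-1 (prefix) and γ⁻¹ = s2 s2^-1 (suffix); strip both.
Reduced to β = s1^-1 s2^-1 s1 s1 s1 s2^-1 s1 s2^-1 s2^-1 s1^-1 on 3 strands, 10 crossings.
Braid B: s1 s1^-1 s2^-1 s1 s1 s1 s2^-1 s1 s2^-1 s2^-1 s1^-1 s1^-1 on 3 strands reduces by inverse Markov moves (closure unchanged at each step):
  Deconjugate: the word is γ·β·γ⁻¹ with γ = s1 (prefix) and γ⁻¹ = s1^-1 (suffix); strip both.
Reduced to β = s1^-1 s2^-1 s1 s1 s1 s2^-1 s1 s2^-1 s2^-1 s1^-1 on 3 strands, 10 crossings.
Both give the same β = s1^-1 s2^-1 s1 s1 s1 s2^-1 s1 s2^-1 s2^-1 s1^-1 on 3 strands, so one state sum suffices:
Braid: s1^-1 s2^-1 s1 s1 s1 s2^-1 s1 s2^-1 s2^-1 s1^-1 on 3 strands, 10 crossings.
Writhe w = (#positive) - (#negative) = 4 - 6 = -2.
State-sum expansion of <K>. There are 2^10 = 1024 states.
For each crossing: s=0 is the vertical smoothing, s=1 horizontal. Crossing k contributes A^(sign_k * (1 - 2*s_k)); loop factor d = -A^2 - A^-2.
Tabulate the states by total A-exponent and number of loops L (A-exp: L × count):
  A^10: L=5 ×1
  A^8: L=4 ×10
  A^6: L=3 ×38, L=5 ×7
  A^4: L=2 ×67, L=4 ×49, L=6 ×4
  A^2: L=1 ×46, L=3 ×130, L=5 ×33, L=7 ×1
  A^0: L=2 ×131, L=4 ×110, L=6 ×11
  A^-2: L=1 ×25, L=3 ×133, L=5 ×51, L=7 ×1
  A^-4: L=2 ×37, L=4 ×72, L=6 ×11
  A^-6: L=3 ×25, L=5 ×19, L=7 ×1
  A^-8: L=4 ×8, L=6 ×2
  A^-10: L=5 ×1
Each group contributes A^e * Σ count * d^(L-1):
Powers of d = -A^2 - A^-2: d^2 = A^4 + 2 + A^-4; d^3 = -A^6 - 3*A^2 - 3*A^-2 - A^-6; d^4 = A^8 + 4*A^4 + 6 + 4*A^-4 + A^-8; d^5 = -A^10 - 5*A^6 - 10*A^2 - 10*A^-2 - 5*A^-6 - A^-10; d^6 = A^12 + 6*A^8 + 15*A^4 + 20 + 15*A^-4 + 6*A^-8 + A^-12.
  A^10 * (d^4) = A^18 + 4*A^14 + 6*A^10 + 4*A^6 + A^2
  A^8 * (10*d^3) = -10*A^14 - 30*A^10 - 30*A^6 - 10*A^2
  A^6 * (38*d^2 + 7*d^4) = 7*A^14 + 66*A^10 + 118*A^6 + 66*A^2 + 7*A^-2
  A^4 * (67*d + 49*d^3 + 4*d^5) = -4*A^14 - 69*A^10 - 254*A^6 - 254*A^2 - 69*A^-2 - 4*A^-6
  A^2 * (46 + 130*d^2 + 33*d^4 + d^6) = A^14 + 39*A^10 + 277*A^6 + 524*A^2 + 277*A^-2 + 39*A^-6 + A^-10
  A^0 * (131*d + 110*d^3 + 11*d^5) = -11*A^10 - 165*A^6 - 571*A^2 - 571*A^-2 - 165*A^-6 - 11*A^-10
  A^-2 * (25 + 133*d^2 + 51*d^4 + d^6) = A^10 + 57*A^6 + 352*A^2 + 617*A^-2 + 352*A^-6 + 57*A^-10 + A^-14
  A^-4 * (37*d + 72*d^3 + 11*d^5) = -11*A^6 - 127*A^2 - 363*A^-2 - 363*A^-6 - 127*A^-10 - 11*A^-14
  A^-6 * (25*d^2 + 19*d^4 + d^6) = A^6 + 25*A^2 + 116*A^-2 + 184*A^-6 + 116*A^-10 + 25*A^-14 + A^-18
  A^-8 * (8*d^3 + 2*d^5) = -2*A^2 - 18*A^-2 - 44*A^-6 - 44*A^-10 - 18*A^-14 - 2*A^-18
  A^-10 * (d^4) = A^-2 + 4*A^-6 + 6*A^-10 + 4*A^-14 + A^-18
Summing the groups: <K> = A^18 - 2*A^14 + 2*A^10 - 3*A^6 + 4*A^2 - 3*A^-2 + 3*A^-6 - 2*A^-10 + A^-14
Normalise by the writhe: (-A^3)^(-w) = (-A^3)^(2) = A^6, so f(A) = A^6 * <K> = A^24 - 2*A^20 + 2*A^16 - 3*A^12 + 4*A^8 - 3*A^4 + 3 - 2*A^-4 + A^-8.
Substitute A = t^(-1/4), i.e. A^e → t^(-e/4): V(t) = t^2 - 2*t + 3 - 3*t^-1 + 4*t^-2 - 3*t^-3 + 2*t^-4 - 2*t^-5 + t^-6

Answer: t^2 - 2*t + 3 - 3*t^-1 + 4*t^-2 - 3*t^-3 + 2*t^-4 - 2*t^-5 + t^-6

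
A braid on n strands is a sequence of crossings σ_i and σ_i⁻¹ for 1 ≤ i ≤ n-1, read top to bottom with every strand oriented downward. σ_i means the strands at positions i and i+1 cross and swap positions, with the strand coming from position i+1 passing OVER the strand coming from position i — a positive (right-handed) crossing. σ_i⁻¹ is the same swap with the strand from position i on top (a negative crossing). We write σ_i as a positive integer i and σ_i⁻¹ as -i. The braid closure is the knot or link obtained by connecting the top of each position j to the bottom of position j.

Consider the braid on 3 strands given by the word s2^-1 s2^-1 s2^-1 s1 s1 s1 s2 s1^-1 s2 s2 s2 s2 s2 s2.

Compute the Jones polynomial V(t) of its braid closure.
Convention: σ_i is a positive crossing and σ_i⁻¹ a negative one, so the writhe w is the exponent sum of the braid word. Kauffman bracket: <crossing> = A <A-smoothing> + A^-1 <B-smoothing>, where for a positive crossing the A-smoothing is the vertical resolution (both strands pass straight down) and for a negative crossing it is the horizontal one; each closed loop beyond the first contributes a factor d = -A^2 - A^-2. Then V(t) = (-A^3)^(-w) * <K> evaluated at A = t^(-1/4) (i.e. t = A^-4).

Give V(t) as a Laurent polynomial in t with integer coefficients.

-t^9 + 2*t^8 - 3*t^7 + 3*t^6 - 3*t^5 + 3*t^4 - t^3 + t^2

Derivation:
The presented braid s2^-1 s2^-1 s2^-1 s1 s1 s1 s2 s1^-1 s2 s2 s2 s2 s2 s2 on 3 strands reduces by inverse Markov moves (closure unchanged at each step):
  Deconjugate: the word is γ·β·γ⁻¹ with γ = s2^-1 s2^-1 (prefix) and γ⁻¹ = s2 s2 (suffix); strip both.
  Deconjugate: the word is γ·β·γ⁻¹ with γ = s2^-1 (prefix) and γ⁻¹ = s2 (suffix); strip both.
Reduced to β = s1 s1 s1 s2 s1^-1 s2 s2 s2 on 3 strands, 8 crossings.
Compute on β:
Braid: s1 s1 s1 s2 s1^-1 s2 s2 s2 on 3 strands, 8 crossings.
Writhe w = (#positive) - (#negative) = 7 - 1 = 6.
State-sum expansion of <K>. There are 2^8 = 256 states.
Smooth each crossing (0=||, 1=⌣⌢); contribution A^(Σ sign_k(1-2s_k)) * d^(L-1).
Tabulate the states by total A-exponent and number of loops L (A-exp: L × count):
  A^8: L=2 ×1
  A^6: L=1 ×4, L=3 ×4
  A^4: L=2 ×25, L=4 ×3
  A^2: L=1 ×21, L=3 ×34, L=5 ×1
  A^0: L=2 ×48, L=4 ×22
  A^-2: L=3 ×49, L=5 ×7
  A^-4: L=4 ×27, L=6 ×1
  A^-6: L=5 ×8
  A^-8: L=6 ×1
Each group contributes A^e * Σ count * d^(L-1):
Powers of d = -A^2 - A^-2: d^2 = A^4 + 2 + A^-4; d^3 = -A^6 - 3*A^2 - 3*A^-2 - A^-6; d^4 = A^8 + 4*A^4 + 6 + 4*A^-4 + A^-8; d^5 = -A^10 - 5*A^6 - 10*A^2 - 10*A^-2 - 5*A^-6 - A^-10.
  A^8 * (d) = -A^10 - A^6
  A^6 * (4 + 4*d^2) = 4*A^10 + 12*A^6 + 4*A^2
  A^4 * (25*d + 3*d^3) = -3*A^10 - 34*A^6 - 34*A^2 - 3*A^-2
  A^2 * (21 + 34*d^2 + d^4) = A^10 + 38*A^6 + 95*A^2 + 38*A^-2 + A^-6
  A^0 * (48*d + 22*d^3) = -22*A^6 - 114*A^2 - 114*A^-2 - 22*A^-6
  A^-2 * (49*d^2 + 7*d^4) = 7*A^6 + 77*A^2 + 140*A^-2 + 77*A^-6 + 7*A^-10
  A^-4 * (27*d^3 + d^5) = -A^6 - 32*A^2 - 91*A^-2 - 91*A^-6 - 32*A^-10 - A^-14
  A^-6 * (8*d^4) = 8*A^2 + 32*A^-2 + 48*A^-6 + 32*A^-10 + 8*A^-14
  A^-8 * (d^5) = -A^2 - 5*A^-2 - 10*A^-6 - 10*A^-10 - 5*A^-14 - A^-18
Summing the groups: <K> = A^10 - A^6 + 3*A^2 - 3*A^-2 + 3*A^-6 - 3*A^-10 + 2*A^-14 - A^-18
Normalise by the writhe: (-A^3)^(-w) = (-A^3)^(-6) = A^-18, so f(A) = A^-18 * <K> = A^-8 - A^-12 + 3*A^-16 - 3*A^-20 + 3*A^-24 - 3*A^-28 + 2*A^-32 - A^-36.
Substitute A = t^(-1/4), i.e. A^e → t^(-e/4): V(t) = -t^9 + 2*t^8 - 3*t^7 + 3*t^6 - 3*t^5 + 3*t^4 - t^3 + t^2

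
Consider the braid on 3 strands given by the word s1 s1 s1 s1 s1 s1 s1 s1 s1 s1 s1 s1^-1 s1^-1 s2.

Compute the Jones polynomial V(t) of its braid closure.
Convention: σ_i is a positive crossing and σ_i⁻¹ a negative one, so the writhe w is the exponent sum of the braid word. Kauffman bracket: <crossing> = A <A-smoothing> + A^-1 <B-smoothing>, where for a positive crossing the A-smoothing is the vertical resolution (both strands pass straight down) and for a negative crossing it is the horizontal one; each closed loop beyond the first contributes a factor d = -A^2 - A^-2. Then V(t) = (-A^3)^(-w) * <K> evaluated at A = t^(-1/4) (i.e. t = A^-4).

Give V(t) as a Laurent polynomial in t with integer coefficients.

-t^13 + t^12 - t^11 + t^10 - t^9 + t^8 - t^7 + t^6 + t^4

Derivation:
The presented braid s1 s1 s1 s1 s1 s1 s1 s1 s1 s1 s1 s1^-1 s1^-1 s2 on 3 strands reduces by inverse Markov moves (closure unchanged at each step):
  Destabilize: the word has the form β·s2 where s2 occurs only as the final letter (β ∈ B_2); drop it and the last strand → 2 strands.
  Deconjugate: the word is γ·β·γ⁻¹ with γ = s1 s1 (prefix) and γ⁻¹ = s1^-1 s1^-1 (suffix); strip both.
Reduced to β = s1 s1 s1 s1 s1 s1 s1 s1 s1 on 2 strands, 9 crossings.
Compute on β:
Braid: s1 s1 s1 s1 s1 s1 s1 s1 s1 on 2 strands, 9 crossings.
Writhe w = (#positive) - (#negative) = 9 - 0 = 9.
Enumerate smoothing states for the bracket polynomial. There are 2^9 = 512 states.
Smooth each crossing (0=||, 1=⌣⌢); contribution A^(Σ sign_k(1-2s_k)) * d^(L-1).
Tabulate the states by total A-exponent and number of loops L (A-exp: L × count):
  A^9: L=2 ×1
  A^7: L=1 ×9
  A^5: L=2 ×36
  A^3: L=3 ×84
  A^1: L=4 ×126
  A^-1: L=5 ×126
  A^-3: L=6 ×84
  A^-5: L=7 ×36
  A^-7: L=8 ×9
  A^-9: L=9 ×1
Each group contributes A^e * Σ count * d^(L-1):
Powers of d = -A^2 - A^-2: d^2 = A^4 + 2 + A^-4; d^3 = -A^6 - 3*A^2 - 3*A^-2 - A^-6; d^4 = A^8 + 4*A^4 + 6 + 4*A^-4 + A^-8; d^5 = -A^10 - 5*A^6 - 10*A^2 - 10*A^-2 - 5*A^-6 - A^-10; d^6 = A^12 + 6*A^8 + 15*A^4 + 20 + 15*A^-4 + 6*A^-8 + A^-12; d^7 = -A^14 - 7*A^10 - 21*A^6 - 35*A^2 - 35*A^-2 - 21*A^-6 - 7*A^-10 - A^-14; d^8 = A^16 + 8*A^12 + 28*A^8 + 56*A^4 + 70 + 56*A^-4 + 28*A^-8 + 8*A^-12 + A^-16.
  A^9 * (d) = -A^11 - A^7
  A^7 * (9) = 9*A^7
  A^5 * (36*d) = -36*A^7 - 36*A^3
  A^3 * (84*d^2) = 84*A^7 + 168*A^3 + 84*A^-1
  A^1 * (126*d^3) = -126*A^7 - 378*A^3 - 378*A^-1 - 126*A^-5
  A^-1 * (126*d^4) = 126*A^7 + 504*A^3 + 756*A^-1 + 504*A^-5 + 126*A^-9
  A^-3 * (84*d^5) = -84*A^7 - 420*A^3 - 840*A^-1 - 840*A^-5 - 420*A^-9 - 84*A^-13
  A^-5 * (36*d^6) = 36*A^7 + 216*A^3 + 540*A^-1 + 720*A^-5 + 540*A^-9 + 216*A^-13 + 36*A^-17
  A^-7 * (9*d^7) = -9*A^7 - 63*A^3 - 189*A^-1 - 315*A^-5 - 315*A^-9 - 189*A^-13 - 63*A^-17 - 9*A^-21
  A^-9 * (d^8) = A^7 + 8*A^3 + 28*A^-1 + 56*A^-5 + 70*A^-9 + 56*A^-13 + 28*A^-17 + 8*A^-21 + A^-25
Summing the groups: <K> = -A^11 - A^3 + A^-1 - A^-5 + A^-9 - A^-13 + A^-17 - A^-21 + A^-25
Normalise by the writhe: (-A^3)^(-w) = (-A^3)^(-9) = -A^-27, so f(A) = -A^-27 * <K> = A^-16 + A^-24 - A^-28 + A^-32 - A^-36 + A^-40 - A^-44 + A^-48 - A^-52.
Substitute A = t^(-1/4), i.e. A^e → t^(-e/4): V(t) = -t^13 + t^12 - t^11 + t^10 - t^9 + t^8 - t^7 + t^6 + t^4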